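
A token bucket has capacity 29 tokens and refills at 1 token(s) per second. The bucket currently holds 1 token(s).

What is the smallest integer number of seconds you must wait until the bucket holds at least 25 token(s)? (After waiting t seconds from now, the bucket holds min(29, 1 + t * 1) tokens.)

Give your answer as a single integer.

Answer: 24

Derivation:
Need 1 + t * 1 >= 25, so t >= 24/1.
Smallest integer t = ceil(24/1) = 24.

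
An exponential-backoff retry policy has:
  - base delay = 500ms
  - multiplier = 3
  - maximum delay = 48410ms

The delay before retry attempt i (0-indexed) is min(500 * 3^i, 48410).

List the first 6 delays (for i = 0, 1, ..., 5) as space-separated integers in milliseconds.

Answer: 500 1500 4500 13500 40500 48410

Derivation:
Computing each delay:
  i=0: min(500*3^0, 48410) = 500
  i=1: min(500*3^1, 48410) = 1500
  i=2: min(500*3^2, 48410) = 4500
  i=3: min(500*3^3, 48410) = 13500
  i=4: min(500*3^4, 48410) = 40500
  i=5: min(500*3^5, 48410) = 48410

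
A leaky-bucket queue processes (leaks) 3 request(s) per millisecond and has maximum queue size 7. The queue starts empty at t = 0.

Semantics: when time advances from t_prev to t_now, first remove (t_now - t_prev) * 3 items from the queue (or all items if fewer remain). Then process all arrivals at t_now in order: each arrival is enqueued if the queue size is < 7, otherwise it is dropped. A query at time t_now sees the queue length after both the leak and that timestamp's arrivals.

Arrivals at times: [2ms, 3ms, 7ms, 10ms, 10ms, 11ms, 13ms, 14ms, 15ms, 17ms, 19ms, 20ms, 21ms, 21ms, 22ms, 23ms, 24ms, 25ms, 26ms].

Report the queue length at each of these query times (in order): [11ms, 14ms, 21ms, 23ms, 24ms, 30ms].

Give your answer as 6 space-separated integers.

Answer: 1 1 2 1 1 0

Derivation:
Queue lengths at query times:
  query t=11ms: backlog = 1
  query t=14ms: backlog = 1
  query t=21ms: backlog = 2
  query t=23ms: backlog = 1
  query t=24ms: backlog = 1
  query t=30ms: backlog = 0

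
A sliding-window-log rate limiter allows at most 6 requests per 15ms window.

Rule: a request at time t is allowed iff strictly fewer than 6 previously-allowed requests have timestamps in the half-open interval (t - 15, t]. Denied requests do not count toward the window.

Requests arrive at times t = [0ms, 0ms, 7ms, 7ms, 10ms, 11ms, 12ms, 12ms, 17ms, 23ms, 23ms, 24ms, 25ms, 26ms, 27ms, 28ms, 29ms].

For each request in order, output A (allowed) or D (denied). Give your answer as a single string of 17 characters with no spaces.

Tracking allowed requests in the window:
  req#1 t=0ms: ALLOW
  req#2 t=0ms: ALLOW
  req#3 t=7ms: ALLOW
  req#4 t=7ms: ALLOW
  req#5 t=10ms: ALLOW
  req#6 t=11ms: ALLOW
  req#7 t=12ms: DENY
  req#8 t=12ms: DENY
  req#9 t=17ms: ALLOW
  req#10 t=23ms: ALLOW
  req#11 t=23ms: ALLOW
  req#12 t=24ms: ALLOW
  req#13 t=25ms: ALLOW
  req#14 t=26ms: ALLOW
  req#15 t=27ms: DENY
  req#16 t=28ms: DENY
  req#17 t=29ms: DENY

Answer: AAAAAADDAAAAAADDD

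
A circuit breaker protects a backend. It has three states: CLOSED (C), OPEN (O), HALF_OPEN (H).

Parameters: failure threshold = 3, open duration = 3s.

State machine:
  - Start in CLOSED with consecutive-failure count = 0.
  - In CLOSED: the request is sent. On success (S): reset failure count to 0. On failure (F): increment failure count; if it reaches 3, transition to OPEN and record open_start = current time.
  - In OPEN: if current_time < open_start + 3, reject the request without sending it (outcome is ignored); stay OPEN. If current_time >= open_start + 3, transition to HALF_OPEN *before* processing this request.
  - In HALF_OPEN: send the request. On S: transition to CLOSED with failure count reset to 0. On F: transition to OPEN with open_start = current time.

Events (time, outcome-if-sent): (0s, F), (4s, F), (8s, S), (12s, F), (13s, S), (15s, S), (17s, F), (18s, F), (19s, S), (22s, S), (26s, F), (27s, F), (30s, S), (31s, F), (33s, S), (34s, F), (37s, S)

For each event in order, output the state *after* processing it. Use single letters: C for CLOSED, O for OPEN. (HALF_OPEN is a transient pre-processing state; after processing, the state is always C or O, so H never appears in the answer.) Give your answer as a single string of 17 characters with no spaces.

Answer: CCCCCCCCCCCCCCCCC

Derivation:
State after each event:
  event#1 t=0s outcome=F: state=CLOSED
  event#2 t=4s outcome=F: state=CLOSED
  event#3 t=8s outcome=S: state=CLOSED
  event#4 t=12s outcome=F: state=CLOSED
  event#5 t=13s outcome=S: state=CLOSED
  event#6 t=15s outcome=S: state=CLOSED
  event#7 t=17s outcome=F: state=CLOSED
  event#8 t=18s outcome=F: state=CLOSED
  event#9 t=19s outcome=S: state=CLOSED
  event#10 t=22s outcome=S: state=CLOSED
  event#11 t=26s outcome=F: state=CLOSED
  event#12 t=27s outcome=F: state=CLOSED
  event#13 t=30s outcome=S: state=CLOSED
  event#14 t=31s outcome=F: state=CLOSED
  event#15 t=33s outcome=S: state=CLOSED
  event#16 t=34s outcome=F: state=CLOSED
  event#17 t=37s outcome=S: state=CLOSED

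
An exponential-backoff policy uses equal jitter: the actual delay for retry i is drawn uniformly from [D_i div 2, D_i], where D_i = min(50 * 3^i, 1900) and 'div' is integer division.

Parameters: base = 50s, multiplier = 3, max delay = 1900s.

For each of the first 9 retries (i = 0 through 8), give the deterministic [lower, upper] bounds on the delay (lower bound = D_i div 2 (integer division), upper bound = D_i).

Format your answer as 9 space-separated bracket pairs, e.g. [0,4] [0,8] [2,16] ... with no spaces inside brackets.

Answer: [25,50] [75,150] [225,450] [675,1350] [950,1900] [950,1900] [950,1900] [950,1900] [950,1900]

Derivation:
Computing bounds per retry:
  i=0: D_i=min(50*3^0,1900)=50, bounds=[25,50]
  i=1: D_i=min(50*3^1,1900)=150, bounds=[75,150]
  i=2: D_i=min(50*3^2,1900)=450, bounds=[225,450]
  i=3: D_i=min(50*3^3,1900)=1350, bounds=[675,1350]
  i=4: D_i=min(50*3^4,1900)=1900, bounds=[950,1900]
  i=5: D_i=min(50*3^5,1900)=1900, bounds=[950,1900]
  i=6: D_i=min(50*3^6,1900)=1900, bounds=[950,1900]
  i=7: D_i=min(50*3^7,1900)=1900, bounds=[950,1900]
  i=8: D_i=min(50*3^8,1900)=1900, bounds=[950,1900]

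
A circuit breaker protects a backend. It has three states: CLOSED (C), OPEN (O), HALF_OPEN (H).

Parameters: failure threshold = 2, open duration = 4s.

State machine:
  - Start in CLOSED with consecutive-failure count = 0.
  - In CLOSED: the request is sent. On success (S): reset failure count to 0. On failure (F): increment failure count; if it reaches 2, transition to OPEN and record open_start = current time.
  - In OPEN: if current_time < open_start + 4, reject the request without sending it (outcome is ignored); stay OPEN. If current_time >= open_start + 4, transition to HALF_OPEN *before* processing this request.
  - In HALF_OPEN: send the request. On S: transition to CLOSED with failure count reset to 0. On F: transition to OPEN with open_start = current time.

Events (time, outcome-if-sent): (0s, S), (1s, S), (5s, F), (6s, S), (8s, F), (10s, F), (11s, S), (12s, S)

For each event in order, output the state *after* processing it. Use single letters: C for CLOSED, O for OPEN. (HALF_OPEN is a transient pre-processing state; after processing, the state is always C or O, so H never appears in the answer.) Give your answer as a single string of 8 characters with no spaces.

State after each event:
  event#1 t=0s outcome=S: state=CLOSED
  event#2 t=1s outcome=S: state=CLOSED
  event#3 t=5s outcome=F: state=CLOSED
  event#4 t=6s outcome=S: state=CLOSED
  event#5 t=8s outcome=F: state=CLOSED
  event#6 t=10s outcome=F: state=OPEN
  event#7 t=11s outcome=S: state=OPEN
  event#8 t=12s outcome=S: state=OPEN

Answer: CCCCCOOO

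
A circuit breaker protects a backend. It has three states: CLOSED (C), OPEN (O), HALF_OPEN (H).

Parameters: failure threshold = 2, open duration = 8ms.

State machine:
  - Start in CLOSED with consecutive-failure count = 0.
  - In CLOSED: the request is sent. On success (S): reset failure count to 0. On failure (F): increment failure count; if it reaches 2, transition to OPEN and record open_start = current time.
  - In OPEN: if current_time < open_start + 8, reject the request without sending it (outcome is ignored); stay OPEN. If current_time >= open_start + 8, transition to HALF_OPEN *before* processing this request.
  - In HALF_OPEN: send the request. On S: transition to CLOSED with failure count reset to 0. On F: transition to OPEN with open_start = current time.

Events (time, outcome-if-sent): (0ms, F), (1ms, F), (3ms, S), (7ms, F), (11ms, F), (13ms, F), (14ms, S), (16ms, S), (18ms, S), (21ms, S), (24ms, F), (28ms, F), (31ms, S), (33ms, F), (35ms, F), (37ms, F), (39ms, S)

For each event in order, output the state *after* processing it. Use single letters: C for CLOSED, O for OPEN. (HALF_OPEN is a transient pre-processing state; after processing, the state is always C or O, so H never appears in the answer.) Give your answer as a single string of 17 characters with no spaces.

Answer: COOOOOOOOCCOOOOOO

Derivation:
State after each event:
  event#1 t=0ms outcome=F: state=CLOSED
  event#2 t=1ms outcome=F: state=OPEN
  event#3 t=3ms outcome=S: state=OPEN
  event#4 t=7ms outcome=F: state=OPEN
  event#5 t=11ms outcome=F: state=OPEN
  event#6 t=13ms outcome=F: state=OPEN
  event#7 t=14ms outcome=S: state=OPEN
  event#8 t=16ms outcome=S: state=OPEN
  event#9 t=18ms outcome=S: state=OPEN
  event#10 t=21ms outcome=S: state=CLOSED
  event#11 t=24ms outcome=F: state=CLOSED
  event#12 t=28ms outcome=F: state=OPEN
  event#13 t=31ms outcome=S: state=OPEN
  event#14 t=33ms outcome=F: state=OPEN
  event#15 t=35ms outcome=F: state=OPEN
  event#16 t=37ms outcome=F: state=OPEN
  event#17 t=39ms outcome=S: state=OPEN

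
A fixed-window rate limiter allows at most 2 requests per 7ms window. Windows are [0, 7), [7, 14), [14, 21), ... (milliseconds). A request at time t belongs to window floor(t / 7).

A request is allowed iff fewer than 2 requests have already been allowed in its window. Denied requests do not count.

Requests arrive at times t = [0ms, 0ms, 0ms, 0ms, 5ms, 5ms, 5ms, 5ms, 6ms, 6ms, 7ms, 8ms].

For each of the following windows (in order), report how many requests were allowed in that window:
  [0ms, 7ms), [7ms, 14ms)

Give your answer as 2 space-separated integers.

Processing requests:
  req#1 t=0ms (window 0): ALLOW
  req#2 t=0ms (window 0): ALLOW
  req#3 t=0ms (window 0): DENY
  req#4 t=0ms (window 0): DENY
  req#5 t=5ms (window 0): DENY
  req#6 t=5ms (window 0): DENY
  req#7 t=5ms (window 0): DENY
  req#8 t=5ms (window 0): DENY
  req#9 t=6ms (window 0): DENY
  req#10 t=6ms (window 0): DENY
  req#11 t=7ms (window 1): ALLOW
  req#12 t=8ms (window 1): ALLOW

Allowed counts by window: 2 2

Answer: 2 2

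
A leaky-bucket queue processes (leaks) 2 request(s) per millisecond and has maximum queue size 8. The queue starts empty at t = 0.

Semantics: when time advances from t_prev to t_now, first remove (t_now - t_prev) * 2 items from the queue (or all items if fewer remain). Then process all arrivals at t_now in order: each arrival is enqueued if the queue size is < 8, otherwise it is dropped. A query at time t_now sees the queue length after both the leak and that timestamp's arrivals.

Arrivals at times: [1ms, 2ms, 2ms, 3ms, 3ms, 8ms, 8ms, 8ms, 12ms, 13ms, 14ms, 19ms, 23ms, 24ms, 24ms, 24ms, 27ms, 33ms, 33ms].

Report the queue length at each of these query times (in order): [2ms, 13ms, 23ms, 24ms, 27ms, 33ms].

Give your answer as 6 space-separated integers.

Queue lengths at query times:
  query t=2ms: backlog = 2
  query t=13ms: backlog = 1
  query t=23ms: backlog = 1
  query t=24ms: backlog = 3
  query t=27ms: backlog = 1
  query t=33ms: backlog = 2

Answer: 2 1 1 3 1 2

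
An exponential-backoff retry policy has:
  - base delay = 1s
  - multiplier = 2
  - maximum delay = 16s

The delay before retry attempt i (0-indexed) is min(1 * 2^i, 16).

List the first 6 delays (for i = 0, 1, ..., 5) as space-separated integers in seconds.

Answer: 1 2 4 8 16 16

Derivation:
Computing each delay:
  i=0: min(1*2^0, 16) = 1
  i=1: min(1*2^1, 16) = 2
  i=2: min(1*2^2, 16) = 4
  i=3: min(1*2^3, 16) = 8
  i=4: min(1*2^4, 16) = 16
  i=5: min(1*2^5, 16) = 16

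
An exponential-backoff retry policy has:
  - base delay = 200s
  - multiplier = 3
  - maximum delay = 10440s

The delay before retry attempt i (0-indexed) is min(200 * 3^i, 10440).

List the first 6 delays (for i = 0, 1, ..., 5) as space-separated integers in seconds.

Computing each delay:
  i=0: min(200*3^0, 10440) = 200
  i=1: min(200*3^1, 10440) = 600
  i=2: min(200*3^2, 10440) = 1800
  i=3: min(200*3^3, 10440) = 5400
  i=4: min(200*3^4, 10440) = 10440
  i=5: min(200*3^5, 10440) = 10440

Answer: 200 600 1800 5400 10440 10440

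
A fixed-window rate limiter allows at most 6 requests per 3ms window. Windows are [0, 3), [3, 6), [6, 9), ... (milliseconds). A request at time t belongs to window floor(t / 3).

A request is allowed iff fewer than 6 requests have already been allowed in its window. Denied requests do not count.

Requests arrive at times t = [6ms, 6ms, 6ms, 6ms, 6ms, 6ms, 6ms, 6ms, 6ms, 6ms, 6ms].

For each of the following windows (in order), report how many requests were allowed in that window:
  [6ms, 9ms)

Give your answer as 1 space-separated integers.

Processing requests:
  req#1 t=6ms (window 2): ALLOW
  req#2 t=6ms (window 2): ALLOW
  req#3 t=6ms (window 2): ALLOW
  req#4 t=6ms (window 2): ALLOW
  req#5 t=6ms (window 2): ALLOW
  req#6 t=6ms (window 2): ALLOW
  req#7 t=6ms (window 2): DENY
  req#8 t=6ms (window 2): DENY
  req#9 t=6ms (window 2): DENY
  req#10 t=6ms (window 2): DENY
  req#11 t=6ms (window 2): DENY

Allowed counts by window: 6

Answer: 6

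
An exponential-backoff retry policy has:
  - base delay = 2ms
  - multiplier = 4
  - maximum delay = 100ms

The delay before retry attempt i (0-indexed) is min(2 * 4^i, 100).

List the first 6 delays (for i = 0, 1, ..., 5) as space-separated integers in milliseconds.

Answer: 2 8 32 100 100 100

Derivation:
Computing each delay:
  i=0: min(2*4^0, 100) = 2
  i=1: min(2*4^1, 100) = 8
  i=2: min(2*4^2, 100) = 32
  i=3: min(2*4^3, 100) = 100
  i=4: min(2*4^4, 100) = 100
  i=5: min(2*4^5, 100) = 100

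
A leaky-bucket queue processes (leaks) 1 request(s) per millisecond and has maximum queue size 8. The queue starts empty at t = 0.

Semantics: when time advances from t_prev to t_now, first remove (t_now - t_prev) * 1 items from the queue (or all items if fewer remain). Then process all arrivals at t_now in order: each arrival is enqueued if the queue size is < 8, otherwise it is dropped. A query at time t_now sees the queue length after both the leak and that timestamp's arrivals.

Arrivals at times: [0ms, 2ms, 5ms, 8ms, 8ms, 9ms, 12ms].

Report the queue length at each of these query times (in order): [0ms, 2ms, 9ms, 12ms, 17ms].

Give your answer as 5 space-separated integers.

Answer: 1 1 2 1 0

Derivation:
Queue lengths at query times:
  query t=0ms: backlog = 1
  query t=2ms: backlog = 1
  query t=9ms: backlog = 2
  query t=12ms: backlog = 1
  query t=17ms: backlog = 0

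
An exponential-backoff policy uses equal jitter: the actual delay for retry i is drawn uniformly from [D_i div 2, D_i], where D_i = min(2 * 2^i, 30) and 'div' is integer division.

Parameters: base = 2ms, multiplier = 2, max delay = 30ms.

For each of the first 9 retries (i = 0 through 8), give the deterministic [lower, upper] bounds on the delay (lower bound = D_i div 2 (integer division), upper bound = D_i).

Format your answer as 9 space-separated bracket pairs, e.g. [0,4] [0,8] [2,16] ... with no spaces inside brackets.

Answer: [1,2] [2,4] [4,8] [8,16] [15,30] [15,30] [15,30] [15,30] [15,30]

Derivation:
Computing bounds per retry:
  i=0: D_i=min(2*2^0,30)=2, bounds=[1,2]
  i=1: D_i=min(2*2^1,30)=4, bounds=[2,4]
  i=2: D_i=min(2*2^2,30)=8, bounds=[4,8]
  i=3: D_i=min(2*2^3,30)=16, bounds=[8,16]
  i=4: D_i=min(2*2^4,30)=30, bounds=[15,30]
  i=5: D_i=min(2*2^5,30)=30, bounds=[15,30]
  i=6: D_i=min(2*2^6,30)=30, bounds=[15,30]
  i=7: D_i=min(2*2^7,30)=30, bounds=[15,30]
  i=8: D_i=min(2*2^8,30)=30, bounds=[15,30]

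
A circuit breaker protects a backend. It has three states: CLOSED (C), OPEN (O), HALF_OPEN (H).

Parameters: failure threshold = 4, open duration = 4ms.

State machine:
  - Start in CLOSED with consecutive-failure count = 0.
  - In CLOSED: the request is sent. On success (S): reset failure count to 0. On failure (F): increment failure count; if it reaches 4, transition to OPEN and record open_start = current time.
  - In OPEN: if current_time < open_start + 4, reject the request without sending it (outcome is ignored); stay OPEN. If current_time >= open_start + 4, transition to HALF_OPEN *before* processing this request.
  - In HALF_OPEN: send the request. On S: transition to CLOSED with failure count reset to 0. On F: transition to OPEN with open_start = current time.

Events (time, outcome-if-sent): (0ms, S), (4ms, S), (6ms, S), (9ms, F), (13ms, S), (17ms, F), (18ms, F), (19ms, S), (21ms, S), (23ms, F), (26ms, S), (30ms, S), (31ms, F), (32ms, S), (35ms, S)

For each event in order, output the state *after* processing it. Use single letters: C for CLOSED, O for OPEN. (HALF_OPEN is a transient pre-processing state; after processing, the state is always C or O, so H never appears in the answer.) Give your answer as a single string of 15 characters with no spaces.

Answer: CCCCCCCCCCCCCCC

Derivation:
State after each event:
  event#1 t=0ms outcome=S: state=CLOSED
  event#2 t=4ms outcome=S: state=CLOSED
  event#3 t=6ms outcome=S: state=CLOSED
  event#4 t=9ms outcome=F: state=CLOSED
  event#5 t=13ms outcome=S: state=CLOSED
  event#6 t=17ms outcome=F: state=CLOSED
  event#7 t=18ms outcome=F: state=CLOSED
  event#8 t=19ms outcome=S: state=CLOSED
  event#9 t=21ms outcome=S: state=CLOSED
  event#10 t=23ms outcome=F: state=CLOSED
  event#11 t=26ms outcome=S: state=CLOSED
  event#12 t=30ms outcome=S: state=CLOSED
  event#13 t=31ms outcome=F: state=CLOSED
  event#14 t=32ms outcome=S: state=CLOSED
  event#15 t=35ms outcome=S: state=CLOSED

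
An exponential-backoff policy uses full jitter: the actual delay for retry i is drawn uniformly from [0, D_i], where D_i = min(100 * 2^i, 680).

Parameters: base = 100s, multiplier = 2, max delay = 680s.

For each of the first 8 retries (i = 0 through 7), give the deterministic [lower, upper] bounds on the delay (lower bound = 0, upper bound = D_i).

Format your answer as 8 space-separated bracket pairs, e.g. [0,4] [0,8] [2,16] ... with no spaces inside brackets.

Answer: [0,100] [0,200] [0,400] [0,680] [0,680] [0,680] [0,680] [0,680]

Derivation:
Computing bounds per retry:
  i=0: D_i=min(100*2^0,680)=100, bounds=[0,100]
  i=1: D_i=min(100*2^1,680)=200, bounds=[0,200]
  i=2: D_i=min(100*2^2,680)=400, bounds=[0,400]
  i=3: D_i=min(100*2^3,680)=680, bounds=[0,680]
  i=4: D_i=min(100*2^4,680)=680, bounds=[0,680]
  i=5: D_i=min(100*2^5,680)=680, bounds=[0,680]
  i=6: D_i=min(100*2^6,680)=680, bounds=[0,680]
  i=7: D_i=min(100*2^7,680)=680, bounds=[0,680]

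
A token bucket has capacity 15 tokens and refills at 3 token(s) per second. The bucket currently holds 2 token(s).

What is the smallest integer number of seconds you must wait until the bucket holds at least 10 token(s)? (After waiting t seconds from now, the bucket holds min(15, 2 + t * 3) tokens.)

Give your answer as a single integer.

Need 2 + t * 3 >= 10, so t >= 8/3.
Smallest integer t = ceil(8/3) = 3.

Answer: 3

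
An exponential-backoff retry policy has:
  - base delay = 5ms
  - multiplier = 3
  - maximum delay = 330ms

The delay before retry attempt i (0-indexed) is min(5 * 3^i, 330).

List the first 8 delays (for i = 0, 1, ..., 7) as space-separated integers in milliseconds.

Computing each delay:
  i=0: min(5*3^0, 330) = 5
  i=1: min(5*3^1, 330) = 15
  i=2: min(5*3^2, 330) = 45
  i=3: min(5*3^3, 330) = 135
  i=4: min(5*3^4, 330) = 330
  i=5: min(5*3^5, 330) = 330
  i=6: min(5*3^6, 330) = 330
  i=7: min(5*3^7, 330) = 330

Answer: 5 15 45 135 330 330 330 330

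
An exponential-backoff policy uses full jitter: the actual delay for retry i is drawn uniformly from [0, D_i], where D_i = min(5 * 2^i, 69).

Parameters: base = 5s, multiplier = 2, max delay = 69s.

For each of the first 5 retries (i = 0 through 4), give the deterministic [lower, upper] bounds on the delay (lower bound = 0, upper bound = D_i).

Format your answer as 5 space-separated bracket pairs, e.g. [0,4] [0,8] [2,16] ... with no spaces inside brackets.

Computing bounds per retry:
  i=0: D_i=min(5*2^0,69)=5, bounds=[0,5]
  i=1: D_i=min(5*2^1,69)=10, bounds=[0,10]
  i=2: D_i=min(5*2^2,69)=20, bounds=[0,20]
  i=3: D_i=min(5*2^3,69)=40, bounds=[0,40]
  i=4: D_i=min(5*2^4,69)=69, bounds=[0,69]

Answer: [0,5] [0,10] [0,20] [0,40] [0,69]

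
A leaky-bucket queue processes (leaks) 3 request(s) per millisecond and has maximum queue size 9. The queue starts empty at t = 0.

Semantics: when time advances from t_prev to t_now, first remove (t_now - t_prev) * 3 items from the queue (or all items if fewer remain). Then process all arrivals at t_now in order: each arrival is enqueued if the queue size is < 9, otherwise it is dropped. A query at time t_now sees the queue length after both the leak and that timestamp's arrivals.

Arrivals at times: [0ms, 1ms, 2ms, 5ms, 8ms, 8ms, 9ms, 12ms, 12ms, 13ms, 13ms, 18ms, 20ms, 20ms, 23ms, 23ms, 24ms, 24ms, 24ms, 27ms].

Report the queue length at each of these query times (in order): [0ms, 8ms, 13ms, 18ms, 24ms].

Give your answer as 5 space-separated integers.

Queue lengths at query times:
  query t=0ms: backlog = 1
  query t=8ms: backlog = 2
  query t=13ms: backlog = 2
  query t=18ms: backlog = 1
  query t=24ms: backlog = 3

Answer: 1 2 2 1 3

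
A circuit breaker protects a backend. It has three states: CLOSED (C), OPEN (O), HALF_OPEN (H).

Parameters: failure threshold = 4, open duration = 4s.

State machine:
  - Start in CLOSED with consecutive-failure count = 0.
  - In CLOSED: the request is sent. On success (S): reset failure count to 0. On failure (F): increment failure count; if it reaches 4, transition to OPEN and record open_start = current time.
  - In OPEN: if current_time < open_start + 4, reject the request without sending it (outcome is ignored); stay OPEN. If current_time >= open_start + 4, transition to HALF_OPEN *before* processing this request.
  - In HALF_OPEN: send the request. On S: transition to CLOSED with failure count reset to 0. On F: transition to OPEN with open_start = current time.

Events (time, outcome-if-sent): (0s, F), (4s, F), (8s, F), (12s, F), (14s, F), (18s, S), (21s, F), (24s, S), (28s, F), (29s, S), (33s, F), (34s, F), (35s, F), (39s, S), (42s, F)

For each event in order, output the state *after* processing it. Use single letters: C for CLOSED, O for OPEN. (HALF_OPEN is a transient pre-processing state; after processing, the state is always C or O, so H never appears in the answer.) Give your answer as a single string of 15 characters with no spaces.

State after each event:
  event#1 t=0s outcome=F: state=CLOSED
  event#2 t=4s outcome=F: state=CLOSED
  event#3 t=8s outcome=F: state=CLOSED
  event#4 t=12s outcome=F: state=OPEN
  event#5 t=14s outcome=F: state=OPEN
  event#6 t=18s outcome=S: state=CLOSED
  event#7 t=21s outcome=F: state=CLOSED
  event#8 t=24s outcome=S: state=CLOSED
  event#9 t=28s outcome=F: state=CLOSED
  event#10 t=29s outcome=S: state=CLOSED
  event#11 t=33s outcome=F: state=CLOSED
  event#12 t=34s outcome=F: state=CLOSED
  event#13 t=35s outcome=F: state=CLOSED
  event#14 t=39s outcome=S: state=CLOSED
  event#15 t=42s outcome=F: state=CLOSED

Answer: CCCOOCCCCCCCCCC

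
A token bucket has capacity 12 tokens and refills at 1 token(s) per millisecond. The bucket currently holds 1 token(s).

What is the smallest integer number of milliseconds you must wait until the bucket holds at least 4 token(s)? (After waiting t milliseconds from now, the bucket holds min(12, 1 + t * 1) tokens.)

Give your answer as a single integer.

Need 1 + t * 1 >= 4, so t >= 3/1.
Smallest integer t = ceil(3/1) = 3.

Answer: 3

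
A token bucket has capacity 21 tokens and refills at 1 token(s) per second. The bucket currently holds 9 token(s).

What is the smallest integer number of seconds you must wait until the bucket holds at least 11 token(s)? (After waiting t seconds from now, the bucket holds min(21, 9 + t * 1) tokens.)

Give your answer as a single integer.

Answer: 2

Derivation:
Need 9 + t * 1 >= 11, so t >= 2/1.
Smallest integer t = ceil(2/1) = 2.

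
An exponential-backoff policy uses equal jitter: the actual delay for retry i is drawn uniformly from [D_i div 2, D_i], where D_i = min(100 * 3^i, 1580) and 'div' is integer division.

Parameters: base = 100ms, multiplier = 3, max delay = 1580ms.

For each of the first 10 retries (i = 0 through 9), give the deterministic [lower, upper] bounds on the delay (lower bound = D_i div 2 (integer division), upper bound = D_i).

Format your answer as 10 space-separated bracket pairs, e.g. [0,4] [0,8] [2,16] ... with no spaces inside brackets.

Computing bounds per retry:
  i=0: D_i=min(100*3^0,1580)=100, bounds=[50,100]
  i=1: D_i=min(100*3^1,1580)=300, bounds=[150,300]
  i=2: D_i=min(100*3^2,1580)=900, bounds=[450,900]
  i=3: D_i=min(100*3^3,1580)=1580, bounds=[790,1580]
  i=4: D_i=min(100*3^4,1580)=1580, bounds=[790,1580]
  i=5: D_i=min(100*3^5,1580)=1580, bounds=[790,1580]
  i=6: D_i=min(100*3^6,1580)=1580, bounds=[790,1580]
  i=7: D_i=min(100*3^7,1580)=1580, bounds=[790,1580]
  i=8: D_i=min(100*3^8,1580)=1580, bounds=[790,1580]
  i=9: D_i=min(100*3^9,1580)=1580, bounds=[790,1580]

Answer: [50,100] [150,300] [450,900] [790,1580] [790,1580] [790,1580] [790,1580] [790,1580] [790,1580] [790,1580]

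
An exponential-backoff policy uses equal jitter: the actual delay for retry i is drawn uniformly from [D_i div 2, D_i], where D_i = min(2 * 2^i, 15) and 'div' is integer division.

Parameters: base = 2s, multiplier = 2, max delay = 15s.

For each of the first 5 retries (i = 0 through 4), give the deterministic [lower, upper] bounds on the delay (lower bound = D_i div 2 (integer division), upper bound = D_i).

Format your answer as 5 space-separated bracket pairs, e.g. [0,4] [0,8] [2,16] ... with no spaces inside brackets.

Answer: [1,2] [2,4] [4,8] [7,15] [7,15]

Derivation:
Computing bounds per retry:
  i=0: D_i=min(2*2^0,15)=2, bounds=[1,2]
  i=1: D_i=min(2*2^1,15)=4, bounds=[2,4]
  i=2: D_i=min(2*2^2,15)=8, bounds=[4,8]
  i=3: D_i=min(2*2^3,15)=15, bounds=[7,15]
  i=4: D_i=min(2*2^4,15)=15, bounds=[7,15]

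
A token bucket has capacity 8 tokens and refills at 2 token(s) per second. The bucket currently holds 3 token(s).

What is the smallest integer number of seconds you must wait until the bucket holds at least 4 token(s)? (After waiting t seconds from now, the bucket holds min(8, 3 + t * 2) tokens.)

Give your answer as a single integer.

Answer: 1

Derivation:
Need 3 + t * 2 >= 4, so t >= 1/2.
Smallest integer t = ceil(1/2) = 1.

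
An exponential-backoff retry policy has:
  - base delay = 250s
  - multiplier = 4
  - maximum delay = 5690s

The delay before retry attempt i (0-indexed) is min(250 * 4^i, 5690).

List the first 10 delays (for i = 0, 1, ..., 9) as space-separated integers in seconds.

Answer: 250 1000 4000 5690 5690 5690 5690 5690 5690 5690

Derivation:
Computing each delay:
  i=0: min(250*4^0, 5690) = 250
  i=1: min(250*4^1, 5690) = 1000
  i=2: min(250*4^2, 5690) = 4000
  i=3: min(250*4^3, 5690) = 5690
  i=4: min(250*4^4, 5690) = 5690
  i=5: min(250*4^5, 5690) = 5690
  i=6: min(250*4^6, 5690) = 5690
  i=7: min(250*4^7, 5690) = 5690
  i=8: min(250*4^8, 5690) = 5690
  i=9: min(250*4^9, 5690) = 5690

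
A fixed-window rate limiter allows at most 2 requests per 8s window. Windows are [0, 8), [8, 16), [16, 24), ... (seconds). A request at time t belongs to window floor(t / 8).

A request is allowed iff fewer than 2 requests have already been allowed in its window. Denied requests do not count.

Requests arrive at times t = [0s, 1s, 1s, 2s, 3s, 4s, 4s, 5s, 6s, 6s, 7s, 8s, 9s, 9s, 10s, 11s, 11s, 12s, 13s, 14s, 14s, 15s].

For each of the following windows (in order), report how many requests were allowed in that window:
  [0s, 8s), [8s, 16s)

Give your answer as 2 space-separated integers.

Answer: 2 2

Derivation:
Processing requests:
  req#1 t=0s (window 0): ALLOW
  req#2 t=1s (window 0): ALLOW
  req#3 t=1s (window 0): DENY
  req#4 t=2s (window 0): DENY
  req#5 t=3s (window 0): DENY
  req#6 t=4s (window 0): DENY
  req#7 t=4s (window 0): DENY
  req#8 t=5s (window 0): DENY
  req#9 t=6s (window 0): DENY
  req#10 t=6s (window 0): DENY
  req#11 t=7s (window 0): DENY
  req#12 t=8s (window 1): ALLOW
  req#13 t=9s (window 1): ALLOW
  req#14 t=9s (window 1): DENY
  req#15 t=10s (window 1): DENY
  req#16 t=11s (window 1): DENY
  req#17 t=11s (window 1): DENY
  req#18 t=12s (window 1): DENY
  req#19 t=13s (window 1): DENY
  req#20 t=14s (window 1): DENY
  req#21 t=14s (window 1): DENY
  req#22 t=15s (window 1): DENY

Allowed counts by window: 2 2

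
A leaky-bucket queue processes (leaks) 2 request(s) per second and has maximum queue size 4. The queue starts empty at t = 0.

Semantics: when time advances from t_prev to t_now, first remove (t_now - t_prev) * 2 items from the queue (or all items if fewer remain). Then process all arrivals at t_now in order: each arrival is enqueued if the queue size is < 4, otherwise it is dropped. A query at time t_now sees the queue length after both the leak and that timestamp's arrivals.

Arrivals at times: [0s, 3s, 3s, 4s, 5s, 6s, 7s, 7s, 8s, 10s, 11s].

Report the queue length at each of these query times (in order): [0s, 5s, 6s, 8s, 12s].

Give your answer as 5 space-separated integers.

Queue lengths at query times:
  query t=0s: backlog = 1
  query t=5s: backlog = 1
  query t=6s: backlog = 1
  query t=8s: backlog = 1
  query t=12s: backlog = 0

Answer: 1 1 1 1 0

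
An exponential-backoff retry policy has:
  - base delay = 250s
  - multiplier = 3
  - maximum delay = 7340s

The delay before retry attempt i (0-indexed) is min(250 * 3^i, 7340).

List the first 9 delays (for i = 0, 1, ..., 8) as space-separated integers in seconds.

Answer: 250 750 2250 6750 7340 7340 7340 7340 7340

Derivation:
Computing each delay:
  i=0: min(250*3^0, 7340) = 250
  i=1: min(250*3^1, 7340) = 750
  i=2: min(250*3^2, 7340) = 2250
  i=3: min(250*3^3, 7340) = 6750
  i=4: min(250*3^4, 7340) = 7340
  i=5: min(250*3^5, 7340) = 7340
  i=6: min(250*3^6, 7340) = 7340
  i=7: min(250*3^7, 7340) = 7340
  i=8: min(250*3^8, 7340) = 7340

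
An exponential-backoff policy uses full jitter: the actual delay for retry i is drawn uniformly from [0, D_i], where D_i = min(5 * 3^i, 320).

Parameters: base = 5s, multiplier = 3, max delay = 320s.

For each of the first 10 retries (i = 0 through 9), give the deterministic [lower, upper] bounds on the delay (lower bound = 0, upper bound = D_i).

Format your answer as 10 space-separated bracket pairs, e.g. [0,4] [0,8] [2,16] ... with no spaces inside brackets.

Computing bounds per retry:
  i=0: D_i=min(5*3^0,320)=5, bounds=[0,5]
  i=1: D_i=min(5*3^1,320)=15, bounds=[0,15]
  i=2: D_i=min(5*3^2,320)=45, bounds=[0,45]
  i=3: D_i=min(5*3^3,320)=135, bounds=[0,135]
  i=4: D_i=min(5*3^4,320)=320, bounds=[0,320]
  i=5: D_i=min(5*3^5,320)=320, bounds=[0,320]
  i=6: D_i=min(5*3^6,320)=320, bounds=[0,320]
  i=7: D_i=min(5*3^7,320)=320, bounds=[0,320]
  i=8: D_i=min(5*3^8,320)=320, bounds=[0,320]
  i=9: D_i=min(5*3^9,320)=320, bounds=[0,320]

Answer: [0,5] [0,15] [0,45] [0,135] [0,320] [0,320] [0,320] [0,320] [0,320] [0,320]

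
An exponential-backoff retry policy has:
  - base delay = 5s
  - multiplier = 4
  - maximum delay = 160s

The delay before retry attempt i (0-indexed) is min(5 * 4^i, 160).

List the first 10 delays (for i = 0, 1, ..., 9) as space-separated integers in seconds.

Computing each delay:
  i=0: min(5*4^0, 160) = 5
  i=1: min(5*4^1, 160) = 20
  i=2: min(5*4^2, 160) = 80
  i=3: min(5*4^3, 160) = 160
  i=4: min(5*4^4, 160) = 160
  i=5: min(5*4^5, 160) = 160
  i=6: min(5*4^6, 160) = 160
  i=7: min(5*4^7, 160) = 160
  i=8: min(5*4^8, 160) = 160
  i=9: min(5*4^9, 160) = 160

Answer: 5 20 80 160 160 160 160 160 160 160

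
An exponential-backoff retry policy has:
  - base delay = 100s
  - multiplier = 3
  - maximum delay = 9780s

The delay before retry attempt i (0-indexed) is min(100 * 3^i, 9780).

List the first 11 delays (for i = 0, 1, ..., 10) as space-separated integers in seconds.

Computing each delay:
  i=0: min(100*3^0, 9780) = 100
  i=1: min(100*3^1, 9780) = 300
  i=2: min(100*3^2, 9780) = 900
  i=3: min(100*3^3, 9780) = 2700
  i=4: min(100*3^4, 9780) = 8100
  i=5: min(100*3^5, 9780) = 9780
  i=6: min(100*3^6, 9780) = 9780
  i=7: min(100*3^7, 9780) = 9780
  i=8: min(100*3^8, 9780) = 9780
  i=9: min(100*3^9, 9780) = 9780
  i=10: min(100*3^10, 9780) = 9780

Answer: 100 300 900 2700 8100 9780 9780 9780 9780 9780 9780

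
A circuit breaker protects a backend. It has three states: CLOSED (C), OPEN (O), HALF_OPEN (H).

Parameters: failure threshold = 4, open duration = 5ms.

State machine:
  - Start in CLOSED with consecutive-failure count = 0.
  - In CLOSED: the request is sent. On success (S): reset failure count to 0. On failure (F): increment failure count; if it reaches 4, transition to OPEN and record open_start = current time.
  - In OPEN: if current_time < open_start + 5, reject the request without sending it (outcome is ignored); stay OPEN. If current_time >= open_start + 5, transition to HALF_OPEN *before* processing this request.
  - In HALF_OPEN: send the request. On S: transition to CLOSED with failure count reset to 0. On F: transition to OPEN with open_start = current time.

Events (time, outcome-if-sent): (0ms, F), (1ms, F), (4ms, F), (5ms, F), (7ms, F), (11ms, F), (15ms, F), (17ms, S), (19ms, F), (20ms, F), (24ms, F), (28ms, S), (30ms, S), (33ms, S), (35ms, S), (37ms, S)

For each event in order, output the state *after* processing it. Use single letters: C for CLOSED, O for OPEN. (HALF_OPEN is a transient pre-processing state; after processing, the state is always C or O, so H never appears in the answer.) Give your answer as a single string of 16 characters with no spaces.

Answer: CCCOOOOCCCCCCCCC

Derivation:
State after each event:
  event#1 t=0ms outcome=F: state=CLOSED
  event#2 t=1ms outcome=F: state=CLOSED
  event#3 t=4ms outcome=F: state=CLOSED
  event#4 t=5ms outcome=F: state=OPEN
  event#5 t=7ms outcome=F: state=OPEN
  event#6 t=11ms outcome=F: state=OPEN
  event#7 t=15ms outcome=F: state=OPEN
  event#8 t=17ms outcome=S: state=CLOSED
  event#9 t=19ms outcome=F: state=CLOSED
  event#10 t=20ms outcome=F: state=CLOSED
  event#11 t=24ms outcome=F: state=CLOSED
  event#12 t=28ms outcome=S: state=CLOSED
  event#13 t=30ms outcome=S: state=CLOSED
  event#14 t=33ms outcome=S: state=CLOSED
  event#15 t=35ms outcome=S: state=CLOSED
  event#16 t=37ms outcome=S: state=CLOSED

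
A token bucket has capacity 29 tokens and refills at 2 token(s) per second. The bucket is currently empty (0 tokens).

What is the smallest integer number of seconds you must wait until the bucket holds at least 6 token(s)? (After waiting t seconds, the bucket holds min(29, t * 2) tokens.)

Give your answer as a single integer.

Need t * 2 >= 6, so t >= 6/2.
Smallest integer t = ceil(6/2) = 3.

Answer: 3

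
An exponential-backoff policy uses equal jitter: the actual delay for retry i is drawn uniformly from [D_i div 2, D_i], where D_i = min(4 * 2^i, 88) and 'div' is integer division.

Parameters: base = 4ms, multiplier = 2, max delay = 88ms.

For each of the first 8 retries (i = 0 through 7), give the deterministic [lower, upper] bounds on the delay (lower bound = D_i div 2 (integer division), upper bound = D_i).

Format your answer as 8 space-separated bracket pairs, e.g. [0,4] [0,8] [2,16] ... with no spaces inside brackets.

Computing bounds per retry:
  i=0: D_i=min(4*2^0,88)=4, bounds=[2,4]
  i=1: D_i=min(4*2^1,88)=8, bounds=[4,8]
  i=2: D_i=min(4*2^2,88)=16, bounds=[8,16]
  i=3: D_i=min(4*2^3,88)=32, bounds=[16,32]
  i=4: D_i=min(4*2^4,88)=64, bounds=[32,64]
  i=5: D_i=min(4*2^5,88)=88, bounds=[44,88]
  i=6: D_i=min(4*2^6,88)=88, bounds=[44,88]
  i=7: D_i=min(4*2^7,88)=88, bounds=[44,88]

Answer: [2,4] [4,8] [8,16] [16,32] [32,64] [44,88] [44,88] [44,88]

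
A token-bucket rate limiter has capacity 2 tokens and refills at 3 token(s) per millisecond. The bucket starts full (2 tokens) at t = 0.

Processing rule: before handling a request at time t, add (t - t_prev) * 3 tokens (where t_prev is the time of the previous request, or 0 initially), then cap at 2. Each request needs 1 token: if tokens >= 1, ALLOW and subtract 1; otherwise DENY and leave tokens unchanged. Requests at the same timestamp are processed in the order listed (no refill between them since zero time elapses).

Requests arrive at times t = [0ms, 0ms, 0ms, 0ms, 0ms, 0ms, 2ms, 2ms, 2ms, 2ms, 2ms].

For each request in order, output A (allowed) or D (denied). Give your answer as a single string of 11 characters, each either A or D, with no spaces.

Simulating step by step:
  req#1 t=0ms: ALLOW
  req#2 t=0ms: ALLOW
  req#3 t=0ms: DENY
  req#4 t=0ms: DENY
  req#5 t=0ms: DENY
  req#6 t=0ms: DENY
  req#7 t=2ms: ALLOW
  req#8 t=2ms: ALLOW
  req#9 t=2ms: DENY
  req#10 t=2ms: DENY
  req#11 t=2ms: DENY

Answer: AADDDDAADDD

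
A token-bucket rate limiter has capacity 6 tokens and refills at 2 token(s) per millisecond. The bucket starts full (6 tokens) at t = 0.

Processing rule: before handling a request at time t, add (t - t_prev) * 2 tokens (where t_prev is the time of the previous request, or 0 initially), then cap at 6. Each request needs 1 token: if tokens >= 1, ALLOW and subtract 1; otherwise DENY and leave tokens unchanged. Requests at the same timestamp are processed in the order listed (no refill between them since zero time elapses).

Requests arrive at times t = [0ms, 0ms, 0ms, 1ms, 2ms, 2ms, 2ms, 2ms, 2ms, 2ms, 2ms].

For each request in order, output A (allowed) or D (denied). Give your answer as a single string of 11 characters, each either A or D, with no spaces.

Answer: AAAAAAAAAAD

Derivation:
Simulating step by step:
  req#1 t=0ms: ALLOW
  req#2 t=0ms: ALLOW
  req#3 t=0ms: ALLOW
  req#4 t=1ms: ALLOW
  req#5 t=2ms: ALLOW
  req#6 t=2ms: ALLOW
  req#7 t=2ms: ALLOW
  req#8 t=2ms: ALLOW
  req#9 t=2ms: ALLOW
  req#10 t=2ms: ALLOW
  req#11 t=2ms: DENY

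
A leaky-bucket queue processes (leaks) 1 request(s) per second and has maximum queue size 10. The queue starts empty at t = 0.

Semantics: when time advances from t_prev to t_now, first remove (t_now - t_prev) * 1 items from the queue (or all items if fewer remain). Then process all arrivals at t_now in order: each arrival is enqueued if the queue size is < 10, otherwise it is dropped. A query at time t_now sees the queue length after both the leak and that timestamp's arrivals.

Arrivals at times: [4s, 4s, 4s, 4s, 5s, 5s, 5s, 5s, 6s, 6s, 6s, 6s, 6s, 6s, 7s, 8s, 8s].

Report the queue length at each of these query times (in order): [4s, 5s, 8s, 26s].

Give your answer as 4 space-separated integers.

Queue lengths at query times:
  query t=4s: backlog = 4
  query t=5s: backlog = 7
  query t=8s: backlog = 10
  query t=26s: backlog = 0

Answer: 4 7 10 0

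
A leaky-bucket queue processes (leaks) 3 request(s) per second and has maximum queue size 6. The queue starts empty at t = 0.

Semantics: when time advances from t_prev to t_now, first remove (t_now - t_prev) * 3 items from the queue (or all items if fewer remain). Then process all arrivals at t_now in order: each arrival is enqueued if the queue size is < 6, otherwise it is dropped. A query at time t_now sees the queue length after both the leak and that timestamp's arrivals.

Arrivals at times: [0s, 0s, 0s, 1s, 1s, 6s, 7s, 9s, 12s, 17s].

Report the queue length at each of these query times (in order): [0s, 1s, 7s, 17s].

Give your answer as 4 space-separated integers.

Answer: 3 2 1 1

Derivation:
Queue lengths at query times:
  query t=0s: backlog = 3
  query t=1s: backlog = 2
  query t=7s: backlog = 1
  query t=17s: backlog = 1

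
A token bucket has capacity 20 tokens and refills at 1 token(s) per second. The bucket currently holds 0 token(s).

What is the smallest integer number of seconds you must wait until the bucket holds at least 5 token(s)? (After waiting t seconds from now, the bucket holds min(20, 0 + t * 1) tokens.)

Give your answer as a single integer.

Answer: 5

Derivation:
Need 0 + t * 1 >= 5, so t >= 5/1.
Smallest integer t = ceil(5/1) = 5.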